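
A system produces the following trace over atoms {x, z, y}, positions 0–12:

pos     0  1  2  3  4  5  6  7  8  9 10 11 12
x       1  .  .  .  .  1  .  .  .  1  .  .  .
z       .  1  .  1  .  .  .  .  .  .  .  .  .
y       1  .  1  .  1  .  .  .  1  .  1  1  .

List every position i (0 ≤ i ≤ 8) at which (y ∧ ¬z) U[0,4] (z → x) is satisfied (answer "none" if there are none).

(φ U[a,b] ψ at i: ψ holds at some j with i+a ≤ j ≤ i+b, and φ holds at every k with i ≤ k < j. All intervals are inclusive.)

0, 2, 4, 5, 6, 7, 8

Evaluate at each i in [0,8]:
  i=0: ✓ (rhs at j=0)
  i=1: ✗ (lhs fails at k=1 before rhs at j=2)
  i=2: ✓ (rhs at j=2)
  i=3: ✗ (lhs fails at k=3 before rhs at j=4)
  i=4: ✓ (rhs at j=4)
  i=5: ✓ (rhs at j=5)
  i=6: ✓ (rhs at j=6)
  i=7: ✓ (rhs at j=7)
  i=8: ✓ (rhs at j=8)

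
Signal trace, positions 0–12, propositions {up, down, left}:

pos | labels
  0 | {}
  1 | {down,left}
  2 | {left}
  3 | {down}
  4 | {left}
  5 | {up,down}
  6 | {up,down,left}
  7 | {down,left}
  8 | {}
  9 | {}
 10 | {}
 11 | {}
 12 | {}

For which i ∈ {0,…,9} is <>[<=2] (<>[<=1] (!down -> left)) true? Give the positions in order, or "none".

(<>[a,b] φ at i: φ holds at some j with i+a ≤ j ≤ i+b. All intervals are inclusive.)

0, 1, 2, 3, 4, 5, 6, 7

Evaluate at each i in [0,9]:
  i=0: ✓ (witness j=0)
  i=1: ✓ (witness j=1)
  i=2: ✓ (witness j=2)
  i=3: ✓ (witness j=3)
  i=4: ✓ (witness j=4)
  i=5: ✓ (witness j=5)
  i=6: ✓ (witness j=6)
  i=7: ✓ (witness j=7)
  i=8: ✗ (none in [8,10])
  i=9: ✗ (none in [9,11])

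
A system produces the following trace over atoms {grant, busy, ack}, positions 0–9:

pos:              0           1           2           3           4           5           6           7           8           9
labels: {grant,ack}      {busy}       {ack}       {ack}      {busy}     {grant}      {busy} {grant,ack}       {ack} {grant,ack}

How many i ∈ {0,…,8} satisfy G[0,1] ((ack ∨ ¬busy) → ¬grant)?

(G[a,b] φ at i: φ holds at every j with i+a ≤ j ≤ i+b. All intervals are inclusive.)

Evaluate at each i in [0,8]:
  i=0: ✗ (fails at j=0)
  i=1: ✓ (all of [1,2])
  i=2: ✓ (all of [2,3])
  i=3: ✓ (all of [3,4])
  i=4: ✗ (fails at j=5)
  i=5: ✗ (fails at j=5)
  i=6: ✗ (fails at j=7)
  i=7: ✗ (fails at j=7)
  i=8: ✗ (fails at j=9)
Positions where it holds: {1, 2, 3} → 3.

3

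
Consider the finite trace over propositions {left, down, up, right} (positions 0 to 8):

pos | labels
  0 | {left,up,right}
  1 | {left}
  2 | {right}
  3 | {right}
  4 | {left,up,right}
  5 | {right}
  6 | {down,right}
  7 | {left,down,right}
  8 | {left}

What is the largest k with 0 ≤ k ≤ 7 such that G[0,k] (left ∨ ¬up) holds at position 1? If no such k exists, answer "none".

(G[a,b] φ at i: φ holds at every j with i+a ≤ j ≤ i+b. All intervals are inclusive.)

(left ∨ ¬up) must hold from j=1 onward; find where it first fails.
  j=1: holds
  j=2: holds
  j=3: holds
  j=4: holds
  j=5: holds
  j=6: holds
  j=7: holds
  j=8: holds
Holds through j=8; largest k = 7.

7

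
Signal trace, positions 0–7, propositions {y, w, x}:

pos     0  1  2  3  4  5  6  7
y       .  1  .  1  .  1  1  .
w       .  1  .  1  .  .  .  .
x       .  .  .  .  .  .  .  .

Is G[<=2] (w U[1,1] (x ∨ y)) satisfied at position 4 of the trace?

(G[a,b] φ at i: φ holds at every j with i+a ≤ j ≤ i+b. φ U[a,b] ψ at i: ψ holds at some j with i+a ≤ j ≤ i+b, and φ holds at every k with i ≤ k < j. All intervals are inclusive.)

No

Check (w U[1,1] (x ∨ y)) at every j in [4,6]:
  j=4: fails
  j=5: fails
  j=6: fails
Fails at j=4 → formula fails.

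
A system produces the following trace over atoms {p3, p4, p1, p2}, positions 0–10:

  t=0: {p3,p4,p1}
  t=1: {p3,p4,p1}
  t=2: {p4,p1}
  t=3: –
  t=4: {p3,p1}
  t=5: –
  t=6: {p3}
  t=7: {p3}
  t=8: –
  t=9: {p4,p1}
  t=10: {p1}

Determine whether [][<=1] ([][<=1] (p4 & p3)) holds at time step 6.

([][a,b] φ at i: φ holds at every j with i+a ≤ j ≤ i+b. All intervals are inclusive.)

No

Check [][<=1] (p4 & p3) at every j in [6,7]:
  j=6: fails at 6
  j=7: fails at 7
Fails at j=6 → formula fails.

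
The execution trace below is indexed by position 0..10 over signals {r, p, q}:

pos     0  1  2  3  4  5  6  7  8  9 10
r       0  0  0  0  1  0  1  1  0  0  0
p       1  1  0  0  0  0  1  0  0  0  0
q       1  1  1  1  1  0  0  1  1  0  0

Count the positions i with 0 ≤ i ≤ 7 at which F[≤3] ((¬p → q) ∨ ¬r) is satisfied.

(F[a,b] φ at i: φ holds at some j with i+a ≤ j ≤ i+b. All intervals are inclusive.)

Evaluate at each i in [0,7]:
  i=0: ✓ (witness j=0)
  i=1: ✓ (witness j=1)
  i=2: ✓ (witness j=2)
  i=3: ✓ (witness j=3)
  i=4: ✓ (witness j=4)
  i=5: ✓ (witness j=5)
  i=6: ✓ (witness j=6)
  i=7: ✓ (witness j=7)
Positions where it holds: {0, 1, 2, 3, 4, 5, 6, 7} → 8.

8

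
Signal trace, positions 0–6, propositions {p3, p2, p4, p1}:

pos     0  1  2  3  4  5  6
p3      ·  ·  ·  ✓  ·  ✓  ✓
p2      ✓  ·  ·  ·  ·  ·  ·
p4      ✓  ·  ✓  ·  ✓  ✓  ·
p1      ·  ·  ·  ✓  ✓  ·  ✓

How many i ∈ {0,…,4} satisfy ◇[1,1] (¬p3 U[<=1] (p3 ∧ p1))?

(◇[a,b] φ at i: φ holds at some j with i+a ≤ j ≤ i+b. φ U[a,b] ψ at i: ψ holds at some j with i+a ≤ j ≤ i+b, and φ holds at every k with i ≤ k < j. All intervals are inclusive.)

2

Evaluate at each i in [0,4]:
  i=0: ✗ (none in [1,1])
  i=1: ✓ (witness j=2)
  i=2: ✓ (witness j=3)
  i=3: ✗ (none in [4,4])
  i=4: ✗ (none in [5,5])
Positions where it holds: {1, 2} → 2.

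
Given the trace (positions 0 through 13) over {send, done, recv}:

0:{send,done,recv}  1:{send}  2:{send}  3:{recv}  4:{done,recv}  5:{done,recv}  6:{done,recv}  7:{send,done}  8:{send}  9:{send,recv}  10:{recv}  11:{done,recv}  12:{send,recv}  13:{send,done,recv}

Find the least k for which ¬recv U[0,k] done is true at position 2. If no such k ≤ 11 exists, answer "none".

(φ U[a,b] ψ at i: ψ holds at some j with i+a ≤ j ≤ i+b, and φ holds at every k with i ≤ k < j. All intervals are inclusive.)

Need earliest j ≥ 2 with done, and ¬recv at every k in [2,j-1].
  j=2: rhs fails.
  j=3: rhs fails.
  j=4: rhs holds but lhs fails at k=3.
  j=5: rhs holds but lhs fails at k=3.
  j=6: rhs holds but lhs fails at k=3.
  j=7: rhs holds but lhs fails at k=3.
  j=8: rhs fails.
  j=9: rhs fails.
  j=10: rhs fails.
  j=11: rhs holds but lhs fails at k=3.
  j=12: rhs fails.
  j=13: rhs holds but lhs fails at k=3.
No witness within the range → none.

none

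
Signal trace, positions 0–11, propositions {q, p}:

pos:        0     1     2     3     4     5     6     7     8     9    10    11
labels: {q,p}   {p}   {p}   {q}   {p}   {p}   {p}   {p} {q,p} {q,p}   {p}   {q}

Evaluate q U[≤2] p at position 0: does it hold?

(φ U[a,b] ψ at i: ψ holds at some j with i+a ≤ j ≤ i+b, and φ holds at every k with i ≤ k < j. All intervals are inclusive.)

Need some j in [0,2] with p, and q at every k in [0,j-1].
  j=0: p holds; no prefix to check → satisfied.

Holds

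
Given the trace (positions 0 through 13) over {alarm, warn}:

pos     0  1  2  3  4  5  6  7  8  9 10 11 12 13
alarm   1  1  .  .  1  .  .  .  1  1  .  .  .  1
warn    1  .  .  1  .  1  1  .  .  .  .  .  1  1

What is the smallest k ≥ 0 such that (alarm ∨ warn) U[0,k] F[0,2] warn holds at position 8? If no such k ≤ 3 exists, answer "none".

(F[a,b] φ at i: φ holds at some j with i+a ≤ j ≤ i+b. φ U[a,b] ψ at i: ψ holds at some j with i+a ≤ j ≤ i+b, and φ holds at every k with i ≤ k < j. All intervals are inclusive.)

2

Need earliest j ≥ 8 with F[0,2] warn, and (alarm ∨ warn) at every k in [8,j-1].
  j=8: rhs fails.
  j=9: rhs fails.
  j=10: rhs holds; lhs holds on [8,9]. k = 2.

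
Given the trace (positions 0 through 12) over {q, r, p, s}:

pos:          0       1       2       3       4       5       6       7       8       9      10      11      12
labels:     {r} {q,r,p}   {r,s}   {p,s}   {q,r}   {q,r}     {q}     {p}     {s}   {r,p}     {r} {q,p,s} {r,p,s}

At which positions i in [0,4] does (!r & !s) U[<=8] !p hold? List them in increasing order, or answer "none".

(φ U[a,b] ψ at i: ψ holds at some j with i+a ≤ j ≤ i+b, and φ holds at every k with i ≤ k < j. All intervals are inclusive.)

Evaluate at each i in [0,4]:
  i=0: ✓ (rhs at j=0)
  i=1: ✗ (lhs fails at k=1 before rhs at j=2)
  i=2: ✓ (rhs at j=2)
  i=3: ✗ (lhs fails at k=3 before rhs at j=4)
  i=4: ✓ (rhs at j=4)

0, 2, 4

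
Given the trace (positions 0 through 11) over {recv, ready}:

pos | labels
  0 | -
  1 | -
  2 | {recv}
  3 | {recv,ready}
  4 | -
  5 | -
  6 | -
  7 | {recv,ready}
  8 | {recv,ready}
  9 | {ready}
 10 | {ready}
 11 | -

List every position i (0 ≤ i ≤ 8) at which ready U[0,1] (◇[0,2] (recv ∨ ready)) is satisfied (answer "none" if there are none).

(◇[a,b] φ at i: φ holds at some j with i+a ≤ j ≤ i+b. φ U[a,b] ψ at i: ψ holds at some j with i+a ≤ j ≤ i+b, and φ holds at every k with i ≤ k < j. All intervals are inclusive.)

0, 1, 2, 3, 5, 6, 7, 8

Evaluate at each i in [0,8]:
  i=0: ✓ (rhs at j=0)
  i=1: ✓ (rhs at j=1)
  i=2: ✓ (rhs at j=2)
  i=3: ✓ (rhs at j=3)
  i=4: ✗ (lhs fails at k=4 before rhs at j=5)
  i=5: ✓ (rhs at j=5)
  i=6: ✓ (rhs at j=6)
  i=7: ✓ (rhs at j=7)
  i=8: ✓ (rhs at j=8)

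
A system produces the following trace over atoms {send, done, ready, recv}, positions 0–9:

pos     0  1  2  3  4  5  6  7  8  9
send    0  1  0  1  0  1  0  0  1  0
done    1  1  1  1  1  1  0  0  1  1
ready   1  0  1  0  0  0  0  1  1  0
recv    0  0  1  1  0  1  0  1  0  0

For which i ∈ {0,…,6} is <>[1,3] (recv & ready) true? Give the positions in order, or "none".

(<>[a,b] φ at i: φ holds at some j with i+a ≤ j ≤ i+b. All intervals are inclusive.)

Evaluate at each i in [0,6]:
  i=0: ✓ (witness j=2)
  i=1: ✓ (witness j=2)
  i=2: ✗ (none in [3,5])
  i=3: ✗ (none in [4,6])
  i=4: ✓ (witness j=7)
  i=5: ✓ (witness j=7)
  i=6: ✓ (witness j=7)

0, 1, 4, 5, 6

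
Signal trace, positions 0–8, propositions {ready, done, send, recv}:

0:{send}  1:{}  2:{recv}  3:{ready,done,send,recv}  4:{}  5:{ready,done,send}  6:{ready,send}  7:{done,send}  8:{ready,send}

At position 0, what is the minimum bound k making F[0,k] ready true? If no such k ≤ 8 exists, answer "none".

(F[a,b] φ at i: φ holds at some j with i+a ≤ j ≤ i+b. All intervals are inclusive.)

Scan j = 0,1,… for ready:
  j=0: fails
  j=1: fails
  j=2: fails
  j=3: holds
First hit at j=3, so smallest k = 3-0 = 3.

3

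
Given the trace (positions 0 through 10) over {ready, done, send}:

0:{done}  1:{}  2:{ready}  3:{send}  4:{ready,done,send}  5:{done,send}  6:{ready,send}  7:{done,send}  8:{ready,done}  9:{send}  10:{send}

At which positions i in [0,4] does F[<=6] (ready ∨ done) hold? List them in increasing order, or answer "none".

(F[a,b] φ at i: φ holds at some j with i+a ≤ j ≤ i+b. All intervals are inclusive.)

0, 1, 2, 3, 4

Evaluate at each i in [0,4]:
  i=0: ✓ (witness j=0)
  i=1: ✓ (witness j=2)
  i=2: ✓ (witness j=2)
  i=3: ✓ (witness j=4)
  i=4: ✓ (witness j=4)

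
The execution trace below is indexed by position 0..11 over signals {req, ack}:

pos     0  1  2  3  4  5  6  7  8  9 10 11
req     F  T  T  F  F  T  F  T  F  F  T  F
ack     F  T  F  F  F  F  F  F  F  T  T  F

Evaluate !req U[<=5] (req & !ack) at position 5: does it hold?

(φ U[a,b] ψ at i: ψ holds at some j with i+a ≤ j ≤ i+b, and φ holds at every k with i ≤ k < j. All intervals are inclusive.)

Need some j in [5,10] with (req & !ack), and !req at every k in [5,j-1].
  j=5: (req & !ack) holds; no prefix to check → satisfied.

True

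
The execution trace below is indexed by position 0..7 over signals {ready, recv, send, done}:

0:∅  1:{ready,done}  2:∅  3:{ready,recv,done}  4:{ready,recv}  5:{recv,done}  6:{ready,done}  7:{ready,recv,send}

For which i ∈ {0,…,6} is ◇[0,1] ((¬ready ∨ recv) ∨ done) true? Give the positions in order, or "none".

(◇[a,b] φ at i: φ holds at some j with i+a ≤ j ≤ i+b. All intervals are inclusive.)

Evaluate at each i in [0,6]:
  i=0: ✓ (witness j=0)
  i=1: ✓ (witness j=1)
  i=2: ✓ (witness j=2)
  i=3: ✓ (witness j=3)
  i=4: ✓ (witness j=4)
  i=5: ✓ (witness j=5)
  i=6: ✓ (witness j=6)

0, 1, 2, 3, 4, 5, 6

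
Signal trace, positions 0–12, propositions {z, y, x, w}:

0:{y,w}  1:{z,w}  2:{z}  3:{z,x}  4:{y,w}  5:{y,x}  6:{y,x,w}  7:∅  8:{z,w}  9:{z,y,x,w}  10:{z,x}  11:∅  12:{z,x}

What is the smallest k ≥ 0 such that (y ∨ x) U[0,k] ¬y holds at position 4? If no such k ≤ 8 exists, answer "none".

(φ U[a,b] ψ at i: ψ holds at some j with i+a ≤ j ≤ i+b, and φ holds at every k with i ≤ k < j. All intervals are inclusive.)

Need earliest j ≥ 4 with ¬y, and (y ∨ x) at every k in [4,j-1].
  j=4: rhs fails.
  j=5: rhs fails.
  j=6: rhs fails.
  j=7: rhs holds; lhs holds on [4,6]. k = 3.

3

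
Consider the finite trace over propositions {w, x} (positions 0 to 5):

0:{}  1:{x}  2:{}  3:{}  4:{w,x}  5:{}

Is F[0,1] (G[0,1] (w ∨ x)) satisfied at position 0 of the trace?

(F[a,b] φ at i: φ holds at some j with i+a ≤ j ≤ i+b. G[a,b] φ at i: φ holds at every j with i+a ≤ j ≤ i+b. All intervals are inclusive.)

Check G[0,1] (w ∨ x) at each j in [0,1]:
  j=0: fails at 0
  j=1: fails at 2
No position in the window satisfies it → formula fails.

Does not hold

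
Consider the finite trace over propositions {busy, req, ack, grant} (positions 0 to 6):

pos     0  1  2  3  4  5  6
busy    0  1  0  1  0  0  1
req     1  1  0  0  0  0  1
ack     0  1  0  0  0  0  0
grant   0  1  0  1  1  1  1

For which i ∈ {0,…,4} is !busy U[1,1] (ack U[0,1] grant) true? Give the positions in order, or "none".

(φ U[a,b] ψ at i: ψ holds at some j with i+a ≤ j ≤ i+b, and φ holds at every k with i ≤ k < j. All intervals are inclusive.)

0, 2, 4

Evaluate at each i in [0,4]:
  i=0: ✓ (rhs at j=1; lhs holds on [0,0])
  i=1: ✗ (no rhs in [2,2])
  i=2: ✓ (rhs at j=3; lhs holds on [2,2])
  i=3: ✗ (lhs fails at k=3 before rhs at j=4)
  i=4: ✓ (rhs at j=5; lhs holds on [4,4])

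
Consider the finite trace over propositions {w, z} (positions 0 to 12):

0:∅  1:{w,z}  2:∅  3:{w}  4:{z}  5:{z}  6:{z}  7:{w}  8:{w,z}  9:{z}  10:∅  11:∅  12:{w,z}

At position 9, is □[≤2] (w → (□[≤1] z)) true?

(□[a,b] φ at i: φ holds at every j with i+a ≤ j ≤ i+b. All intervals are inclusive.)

Holds

Check (w → (□[≤1] z)) at every j in [9,11]:
  j=9: antecedent false → ✓
  j=10: antecedent false → ✓
  j=11: antecedent false → ✓
All positions satisfy it → formula holds.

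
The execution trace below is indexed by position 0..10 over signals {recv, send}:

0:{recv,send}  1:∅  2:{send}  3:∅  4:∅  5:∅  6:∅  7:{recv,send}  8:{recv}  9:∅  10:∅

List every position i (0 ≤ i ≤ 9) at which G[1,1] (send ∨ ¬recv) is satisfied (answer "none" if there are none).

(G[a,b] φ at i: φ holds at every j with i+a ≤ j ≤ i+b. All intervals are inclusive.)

0, 1, 2, 3, 4, 5, 6, 8, 9

Evaluate at each i in [0,9]:
  i=0: ✓ (all of [1,1])
  i=1: ✓ (all of [2,2])
  i=2: ✓ (all of [3,3])
  i=3: ✓ (all of [4,4])
  i=4: ✓ (all of [5,5])
  i=5: ✓ (all of [6,6])
  i=6: ✓ (all of [7,7])
  i=7: ✗ (fails at j=8)
  i=8: ✓ (all of [9,9])
  i=9: ✓ (all of [10,10])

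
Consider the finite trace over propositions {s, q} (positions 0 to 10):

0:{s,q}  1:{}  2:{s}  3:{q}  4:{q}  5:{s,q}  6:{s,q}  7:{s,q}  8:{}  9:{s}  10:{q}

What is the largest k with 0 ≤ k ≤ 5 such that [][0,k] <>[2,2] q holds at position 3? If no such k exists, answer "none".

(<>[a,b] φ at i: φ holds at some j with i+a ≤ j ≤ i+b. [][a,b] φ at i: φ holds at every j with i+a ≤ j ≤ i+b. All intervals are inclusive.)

2

<>[2,2] q must hold from j=3 onward; find where it first fails.
  j=3: holds
  j=4: holds
  j=5: holds
  j=6: fails
Holds on [3,5], so largest k = 2.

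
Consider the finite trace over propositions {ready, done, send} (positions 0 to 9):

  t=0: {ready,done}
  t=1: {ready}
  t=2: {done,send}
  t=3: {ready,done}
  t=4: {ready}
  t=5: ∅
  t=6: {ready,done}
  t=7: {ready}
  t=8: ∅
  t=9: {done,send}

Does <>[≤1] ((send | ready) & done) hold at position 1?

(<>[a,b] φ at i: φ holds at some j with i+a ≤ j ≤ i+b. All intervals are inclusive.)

Check ((send | ready) & done) at each j in [1,2]:
  j=1: false
  j=2: true
Found at j=2 → formula holds.

Holds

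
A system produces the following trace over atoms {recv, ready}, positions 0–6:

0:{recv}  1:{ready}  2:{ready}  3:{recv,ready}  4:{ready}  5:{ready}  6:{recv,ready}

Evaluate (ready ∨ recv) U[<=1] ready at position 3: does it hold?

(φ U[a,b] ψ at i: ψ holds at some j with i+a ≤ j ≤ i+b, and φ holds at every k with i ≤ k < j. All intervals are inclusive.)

Need some j in [3,4] with ready, and (ready ∨ recv) at every k in [3,j-1].
  j=3: ready holds; no prefix to check → satisfied.

Holds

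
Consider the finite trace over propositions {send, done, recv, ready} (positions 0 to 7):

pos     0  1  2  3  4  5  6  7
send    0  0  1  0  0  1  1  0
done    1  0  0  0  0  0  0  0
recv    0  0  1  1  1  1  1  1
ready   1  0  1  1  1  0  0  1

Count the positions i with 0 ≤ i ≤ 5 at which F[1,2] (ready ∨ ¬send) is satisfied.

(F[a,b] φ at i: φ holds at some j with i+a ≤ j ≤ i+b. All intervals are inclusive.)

Evaluate at each i in [0,5]:
  i=0: ✓ (witness j=1)
  i=1: ✓ (witness j=2)
  i=2: ✓ (witness j=3)
  i=3: ✓ (witness j=4)
  i=4: ✗ (none in [5,6])
  i=5: ✓ (witness j=7)
Positions where it holds: {0, 1, 2, 3, 5} → 5.

5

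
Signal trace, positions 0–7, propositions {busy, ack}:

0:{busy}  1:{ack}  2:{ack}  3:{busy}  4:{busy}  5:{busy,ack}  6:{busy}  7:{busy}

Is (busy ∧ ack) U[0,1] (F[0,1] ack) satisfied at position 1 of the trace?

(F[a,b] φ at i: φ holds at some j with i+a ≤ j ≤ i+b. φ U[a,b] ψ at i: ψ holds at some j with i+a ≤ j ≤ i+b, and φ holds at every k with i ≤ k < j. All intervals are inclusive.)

Need some j in [1,2] with F[0,1] ack, and (busy ∧ ack) at every k in [1,j-1].
  j=1: F[0,1] ack holds; no prefix to check → satisfied.

True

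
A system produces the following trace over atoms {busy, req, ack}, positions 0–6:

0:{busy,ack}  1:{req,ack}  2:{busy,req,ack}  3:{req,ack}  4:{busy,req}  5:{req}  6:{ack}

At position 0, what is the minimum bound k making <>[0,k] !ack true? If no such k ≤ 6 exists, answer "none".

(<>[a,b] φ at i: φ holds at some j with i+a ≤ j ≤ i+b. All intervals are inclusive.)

4

Scan j = 0,1,… for !ack:
  j=0: fails
  j=1: fails
  j=2: fails
  j=3: fails
  j=4: holds
First hit at j=4, so smallest k = 4-0 = 4.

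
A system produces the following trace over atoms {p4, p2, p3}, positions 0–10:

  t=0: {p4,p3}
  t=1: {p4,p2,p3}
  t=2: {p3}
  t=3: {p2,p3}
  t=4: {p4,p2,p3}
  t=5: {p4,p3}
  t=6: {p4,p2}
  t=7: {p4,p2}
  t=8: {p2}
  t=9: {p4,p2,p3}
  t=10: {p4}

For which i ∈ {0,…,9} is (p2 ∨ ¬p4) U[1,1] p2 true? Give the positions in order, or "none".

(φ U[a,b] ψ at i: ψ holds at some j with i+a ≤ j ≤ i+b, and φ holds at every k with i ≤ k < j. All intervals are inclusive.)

Evaluate at each i in [0,9]:
  i=0: ✗ (lhs fails at k=0 before rhs at j=1)
  i=1: ✗ (no rhs in [2,2])
  i=2: ✓ (rhs at j=3; lhs holds on [2,2])
  i=3: ✓ (rhs at j=4; lhs holds on [3,3])
  i=4: ✗ (no rhs in [5,5])
  i=5: ✗ (lhs fails at k=5 before rhs at j=6)
  i=6: ✓ (rhs at j=7; lhs holds on [6,6])
  i=7: ✓ (rhs at j=8; lhs holds on [7,7])
  i=8: ✓ (rhs at j=9; lhs holds on [8,8])
  i=9: ✗ (no rhs in [10,10])

2, 3, 6, 7, 8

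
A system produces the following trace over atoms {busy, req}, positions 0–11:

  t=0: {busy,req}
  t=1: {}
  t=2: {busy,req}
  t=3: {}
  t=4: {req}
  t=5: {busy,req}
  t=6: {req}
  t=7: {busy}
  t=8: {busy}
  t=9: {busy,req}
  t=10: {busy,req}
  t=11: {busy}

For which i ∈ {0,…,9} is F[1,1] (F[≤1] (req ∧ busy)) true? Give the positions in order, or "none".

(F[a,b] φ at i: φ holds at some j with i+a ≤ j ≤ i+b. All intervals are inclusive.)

Evaluate at each i in [0,9]:
  i=0: ✓ (witness j=1)
  i=1: ✓ (witness j=2)
  i=2: ✗ (none in [3,3])
  i=3: ✓ (witness j=4)
  i=4: ✓ (witness j=5)
  i=5: ✗ (none in [6,6])
  i=6: ✗ (none in [7,7])
  i=7: ✓ (witness j=8)
  i=8: ✓ (witness j=9)
  i=9: ✓ (witness j=10)

0, 1, 3, 4, 7, 8, 9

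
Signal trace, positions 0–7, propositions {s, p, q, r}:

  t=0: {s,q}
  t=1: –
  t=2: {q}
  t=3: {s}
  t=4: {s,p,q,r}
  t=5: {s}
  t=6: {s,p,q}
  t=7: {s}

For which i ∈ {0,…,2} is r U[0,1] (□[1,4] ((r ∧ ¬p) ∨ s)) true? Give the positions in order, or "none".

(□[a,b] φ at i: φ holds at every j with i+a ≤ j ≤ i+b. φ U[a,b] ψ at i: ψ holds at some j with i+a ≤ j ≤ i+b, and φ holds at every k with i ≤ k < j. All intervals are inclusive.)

Evaluate at each i in [0,2]:
  i=0: ✗ (no rhs in [0,1])
  i=1: ✗ (lhs fails at k=1 before rhs at j=2)
  i=2: ✓ (rhs at j=2)

2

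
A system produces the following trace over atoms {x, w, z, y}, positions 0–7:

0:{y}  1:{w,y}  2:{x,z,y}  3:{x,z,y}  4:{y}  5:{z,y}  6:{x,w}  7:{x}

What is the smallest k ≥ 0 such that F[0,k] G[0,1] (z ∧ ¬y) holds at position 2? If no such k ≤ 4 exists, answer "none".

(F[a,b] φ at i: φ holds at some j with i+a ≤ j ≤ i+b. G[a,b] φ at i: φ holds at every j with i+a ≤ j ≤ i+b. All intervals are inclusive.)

none

Scan j = 2,3,… for G[0,1] (z ∧ ¬y):
  j=2: fails
  j=3: fails
  j=4: fails
  j=5: fails
  j=6: fails
No j in [2,6] satisfies it → none.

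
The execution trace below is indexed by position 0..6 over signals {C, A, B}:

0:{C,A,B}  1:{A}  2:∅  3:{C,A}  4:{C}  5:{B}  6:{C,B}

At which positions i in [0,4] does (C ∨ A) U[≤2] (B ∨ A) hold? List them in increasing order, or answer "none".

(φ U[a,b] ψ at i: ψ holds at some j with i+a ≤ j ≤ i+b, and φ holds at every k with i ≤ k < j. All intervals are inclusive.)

Evaluate at each i in [0,4]:
  i=0: ✓ (rhs at j=0)
  i=1: ✓ (rhs at j=1)
  i=2: ✗ (lhs fails at k=2 before rhs at j=3)
  i=3: ✓ (rhs at j=3)
  i=4: ✓ (rhs at j=5; lhs holds on [4,4])

0, 1, 3, 4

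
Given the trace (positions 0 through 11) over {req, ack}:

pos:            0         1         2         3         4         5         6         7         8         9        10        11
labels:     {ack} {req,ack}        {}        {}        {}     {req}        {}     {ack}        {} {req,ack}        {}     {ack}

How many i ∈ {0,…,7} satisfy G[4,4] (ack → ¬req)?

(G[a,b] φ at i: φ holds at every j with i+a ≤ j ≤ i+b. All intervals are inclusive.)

Evaluate at each i in [0,7]:
  i=0: ✓ (all of [4,4])
  i=1: ✓ (all of [5,5])
  i=2: ✓ (all of [6,6])
  i=3: ✓ (all of [7,7])
  i=4: ✓ (all of [8,8])
  i=5: ✗ (fails at j=9)
  i=6: ✓ (all of [10,10])
  i=7: ✓ (all of [11,11])
Positions where it holds: {0, 1, 2, 3, 4, 6, 7} → 7.

7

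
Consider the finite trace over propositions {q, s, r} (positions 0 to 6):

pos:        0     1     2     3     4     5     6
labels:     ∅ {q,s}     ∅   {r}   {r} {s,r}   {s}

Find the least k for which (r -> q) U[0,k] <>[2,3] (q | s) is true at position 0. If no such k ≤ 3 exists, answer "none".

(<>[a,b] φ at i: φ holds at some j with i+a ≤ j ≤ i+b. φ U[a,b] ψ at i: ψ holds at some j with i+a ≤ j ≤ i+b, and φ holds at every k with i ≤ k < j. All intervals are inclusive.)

2

Need earliest j ≥ 0 with <>[2,3] (q | s), and (r -> q) at every k in [0,j-1].
  j=0: rhs fails.
  j=1: rhs fails.
  j=2: rhs holds; lhs holds on [0,1]. k = 2.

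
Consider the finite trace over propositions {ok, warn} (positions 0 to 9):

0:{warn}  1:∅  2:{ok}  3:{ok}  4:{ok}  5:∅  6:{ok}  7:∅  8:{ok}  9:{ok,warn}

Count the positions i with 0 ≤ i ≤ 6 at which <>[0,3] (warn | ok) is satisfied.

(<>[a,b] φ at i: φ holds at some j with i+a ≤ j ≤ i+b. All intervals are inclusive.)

7

Evaluate at each i in [0,6]:
  i=0: ✓ (witness j=0)
  i=1: ✓ (witness j=2)
  i=2: ✓ (witness j=2)
  i=3: ✓ (witness j=3)
  i=4: ✓ (witness j=4)
  i=5: ✓ (witness j=6)
  i=6: ✓ (witness j=6)
Positions where it holds: {0, 1, 2, 3, 4, 5, 6} → 7.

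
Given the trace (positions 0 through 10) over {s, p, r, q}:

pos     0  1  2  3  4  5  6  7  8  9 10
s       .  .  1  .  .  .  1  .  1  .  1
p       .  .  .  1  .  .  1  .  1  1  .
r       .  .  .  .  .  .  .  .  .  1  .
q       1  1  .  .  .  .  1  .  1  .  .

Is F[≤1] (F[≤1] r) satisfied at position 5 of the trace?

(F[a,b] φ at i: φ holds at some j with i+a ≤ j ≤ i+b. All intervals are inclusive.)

Check F[≤1] r at each j in [5,6]:
  j=5: fails (none in [5,6])
  j=6: fails (none in [6,7])
No position in the window satisfies it → formula fails.

False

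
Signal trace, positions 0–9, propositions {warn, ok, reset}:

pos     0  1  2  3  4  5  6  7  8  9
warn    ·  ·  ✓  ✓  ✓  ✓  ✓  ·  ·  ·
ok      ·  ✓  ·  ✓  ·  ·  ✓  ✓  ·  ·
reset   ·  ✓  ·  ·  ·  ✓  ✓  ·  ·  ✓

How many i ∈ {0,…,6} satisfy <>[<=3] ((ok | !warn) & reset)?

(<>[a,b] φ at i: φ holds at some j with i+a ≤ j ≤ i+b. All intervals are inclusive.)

6

Evaluate at each i in [0,6]:
  i=0: ✓ (witness j=1)
  i=1: ✓ (witness j=1)
  i=2: ✗ (none in [2,5])
  i=3: ✓ (witness j=6)
  i=4: ✓ (witness j=6)
  i=5: ✓ (witness j=6)
  i=6: ✓ (witness j=6)
Positions where it holds: {0, 1, 3, 4, 5, 6} → 6.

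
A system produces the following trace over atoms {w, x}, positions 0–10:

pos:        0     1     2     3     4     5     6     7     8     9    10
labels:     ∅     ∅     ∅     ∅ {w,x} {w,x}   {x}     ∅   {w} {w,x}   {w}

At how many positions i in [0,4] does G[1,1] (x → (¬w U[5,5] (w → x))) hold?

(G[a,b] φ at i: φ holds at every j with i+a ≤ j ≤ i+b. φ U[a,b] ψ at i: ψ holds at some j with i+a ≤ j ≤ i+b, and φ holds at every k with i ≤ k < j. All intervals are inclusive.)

Evaluate at each i in [0,4]:
  i=0: ✓ (all of [1,1])
  i=1: ✓ (all of [2,2])
  i=2: ✓ (all of [3,3])
  i=3: ✗ (fails at j=4)
  i=4: ✗ (fails at j=5)
Positions where it holds: {0, 1, 2} → 3.

3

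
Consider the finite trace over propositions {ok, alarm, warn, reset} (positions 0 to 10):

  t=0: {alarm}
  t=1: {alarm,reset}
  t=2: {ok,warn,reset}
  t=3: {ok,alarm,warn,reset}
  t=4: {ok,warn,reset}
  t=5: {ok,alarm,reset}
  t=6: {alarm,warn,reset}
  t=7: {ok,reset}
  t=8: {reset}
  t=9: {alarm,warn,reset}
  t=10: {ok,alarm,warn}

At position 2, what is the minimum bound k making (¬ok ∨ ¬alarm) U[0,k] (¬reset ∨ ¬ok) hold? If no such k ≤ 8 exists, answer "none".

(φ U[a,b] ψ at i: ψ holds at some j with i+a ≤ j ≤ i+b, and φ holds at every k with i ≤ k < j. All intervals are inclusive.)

none

Need earliest j ≥ 2 with (¬reset ∨ ¬ok), and (¬ok ∨ ¬alarm) at every k in [2,j-1].
  j=2: rhs fails.
  j=3: rhs fails.
  j=4: rhs fails.
  j=5: rhs fails.
  j=6: rhs holds but lhs fails at k=3.
  j=7: rhs fails.
  j=8: rhs holds but lhs fails at k=3.
  j=9: rhs holds but lhs fails at k=3.
  j=10: rhs holds but lhs fails at k=3.
No witness within the range → none.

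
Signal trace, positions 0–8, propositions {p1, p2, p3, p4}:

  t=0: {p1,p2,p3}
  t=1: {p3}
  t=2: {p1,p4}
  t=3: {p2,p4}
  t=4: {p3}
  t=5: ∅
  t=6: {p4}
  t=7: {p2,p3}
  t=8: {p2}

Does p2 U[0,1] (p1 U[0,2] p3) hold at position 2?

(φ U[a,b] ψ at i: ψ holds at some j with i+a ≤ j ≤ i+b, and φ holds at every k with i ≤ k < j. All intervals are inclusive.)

False

Need some j in [2,3] with (p1 U[0,2] p3), and p2 at every k in [2,j-1].
  j=2: (p1 U[0,2] p3) — fails.
  j=3: (p1 U[0,2] p3) — fails.
No j in the window works → until fails.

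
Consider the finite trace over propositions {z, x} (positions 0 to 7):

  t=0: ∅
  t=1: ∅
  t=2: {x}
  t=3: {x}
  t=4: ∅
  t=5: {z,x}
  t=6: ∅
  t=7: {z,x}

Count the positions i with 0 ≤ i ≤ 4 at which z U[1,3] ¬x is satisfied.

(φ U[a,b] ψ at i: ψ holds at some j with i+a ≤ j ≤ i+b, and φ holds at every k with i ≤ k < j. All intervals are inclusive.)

0

Evaluate at each i in [0,4]:
  i=0: ✗ (lhs fails at k=0 before rhs at j=1)
  i=1: ✗ (lhs fails at k=1 before rhs at j=4)
  i=2: ✗ (lhs fails at k=2 before rhs at j=4)
  i=3: ✗ (lhs fails at k=3 before rhs at j=4)
  i=4: ✗ (lhs fails at k=4 before rhs at j=6)
Positions where it holds: {} → 0.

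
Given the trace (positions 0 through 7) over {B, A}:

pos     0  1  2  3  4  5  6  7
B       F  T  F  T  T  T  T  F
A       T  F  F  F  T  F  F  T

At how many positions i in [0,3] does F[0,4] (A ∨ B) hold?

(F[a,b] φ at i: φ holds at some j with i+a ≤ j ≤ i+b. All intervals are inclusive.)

Evaluate at each i in [0,3]:
  i=0: ✓ (witness j=0)
  i=1: ✓ (witness j=1)
  i=2: ✓ (witness j=3)
  i=3: ✓ (witness j=3)
Positions where it holds: {0, 1, 2, 3} → 4.

4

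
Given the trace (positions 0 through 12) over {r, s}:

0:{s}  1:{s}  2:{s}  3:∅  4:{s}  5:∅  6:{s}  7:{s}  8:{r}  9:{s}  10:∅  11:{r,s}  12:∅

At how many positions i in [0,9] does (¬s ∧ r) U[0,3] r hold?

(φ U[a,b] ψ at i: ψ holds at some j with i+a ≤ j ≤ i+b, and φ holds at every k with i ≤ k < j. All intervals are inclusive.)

1

Evaluate at each i in [0,9]:
  i=0: ✗ (no rhs in [0,3])
  i=1: ✗ (no rhs in [1,4])
  i=2: ✗ (no rhs in [2,5])
  i=3: ✗ (no rhs in [3,6])
  i=4: ✗ (no rhs in [4,7])
  i=5: ✗ (lhs fails at k=5 before rhs at j=8)
  i=6: ✗ (lhs fails at k=6 before rhs at j=8)
  i=7: ✗ (lhs fails at k=7 before rhs at j=8)
  i=8: ✓ (rhs at j=8)
  i=9: ✗ (lhs fails at k=9 before rhs at j=11)
Positions where it holds: {8} → 1.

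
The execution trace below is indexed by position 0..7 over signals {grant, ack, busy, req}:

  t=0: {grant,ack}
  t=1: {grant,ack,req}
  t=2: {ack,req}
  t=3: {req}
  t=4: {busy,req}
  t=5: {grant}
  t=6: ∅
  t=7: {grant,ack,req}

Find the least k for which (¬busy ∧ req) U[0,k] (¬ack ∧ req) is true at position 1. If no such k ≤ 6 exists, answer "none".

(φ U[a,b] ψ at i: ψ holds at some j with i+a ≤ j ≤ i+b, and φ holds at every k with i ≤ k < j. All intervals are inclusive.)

2

Need earliest j ≥ 1 with (¬ack ∧ req), and (¬busy ∧ req) at every k in [1,j-1].
  j=1: rhs fails.
  j=2: rhs fails.
  j=3: rhs holds; lhs holds on [1,2]. k = 2.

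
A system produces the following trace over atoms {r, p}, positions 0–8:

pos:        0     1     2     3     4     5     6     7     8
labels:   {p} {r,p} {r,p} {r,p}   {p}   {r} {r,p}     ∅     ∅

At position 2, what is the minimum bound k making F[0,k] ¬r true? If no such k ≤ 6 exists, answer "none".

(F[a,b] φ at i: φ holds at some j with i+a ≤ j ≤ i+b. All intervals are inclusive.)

Scan j = 2,3,… for ¬r:
  j=2: fails
  j=3: fails
  j=4: holds
First hit at j=4, so smallest k = 4-2 = 2.

2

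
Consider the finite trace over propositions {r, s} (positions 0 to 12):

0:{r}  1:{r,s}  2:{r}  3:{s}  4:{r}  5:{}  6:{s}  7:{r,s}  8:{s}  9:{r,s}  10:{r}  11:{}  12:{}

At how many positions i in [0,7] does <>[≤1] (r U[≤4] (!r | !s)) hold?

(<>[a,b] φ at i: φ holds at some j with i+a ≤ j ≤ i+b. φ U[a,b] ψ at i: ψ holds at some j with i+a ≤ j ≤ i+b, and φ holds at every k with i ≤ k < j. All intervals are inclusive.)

8

Evaluate at each i in [0,7]:
  i=0: ✓ (witness j=0)
  i=1: ✓ (witness j=1)
  i=2: ✓ (witness j=2)
  i=3: ✓ (witness j=3)
  i=4: ✓ (witness j=4)
  i=5: ✓ (witness j=5)
  i=6: ✓ (witness j=6)
  i=7: ✓ (witness j=7)
Positions where it holds: {0, 1, 2, 3, 4, 5, 6, 7} → 8.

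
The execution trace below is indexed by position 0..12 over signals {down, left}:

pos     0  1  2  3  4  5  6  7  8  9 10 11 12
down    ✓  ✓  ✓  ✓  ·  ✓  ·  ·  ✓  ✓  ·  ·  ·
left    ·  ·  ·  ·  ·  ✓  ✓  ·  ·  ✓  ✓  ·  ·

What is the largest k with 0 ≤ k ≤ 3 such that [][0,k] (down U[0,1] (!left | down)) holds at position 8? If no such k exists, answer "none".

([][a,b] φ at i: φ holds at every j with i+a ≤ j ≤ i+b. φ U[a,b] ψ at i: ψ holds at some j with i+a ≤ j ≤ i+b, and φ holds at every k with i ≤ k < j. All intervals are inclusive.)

(down U[0,1] (!left | down)) must hold from j=8 onward; find where it first fails.
  j=8: holds
  j=9: holds
  j=10: fails
Holds on [8,9], so largest k = 1.

1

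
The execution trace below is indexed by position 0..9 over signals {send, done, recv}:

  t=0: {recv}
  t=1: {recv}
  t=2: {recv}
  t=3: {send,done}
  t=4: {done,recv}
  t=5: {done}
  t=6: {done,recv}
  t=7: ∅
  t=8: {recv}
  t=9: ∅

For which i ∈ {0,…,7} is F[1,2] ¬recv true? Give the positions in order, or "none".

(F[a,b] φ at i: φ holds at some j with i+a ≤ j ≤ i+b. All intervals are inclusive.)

1, 2, 3, 4, 5, 6, 7

Evaluate at each i in [0,7]:
  i=0: ✗ (none in [1,2])
  i=1: ✓ (witness j=3)
  i=2: ✓ (witness j=3)
  i=3: ✓ (witness j=5)
  i=4: ✓ (witness j=5)
  i=5: ✓ (witness j=7)
  i=6: ✓ (witness j=7)
  i=7: ✓ (witness j=9)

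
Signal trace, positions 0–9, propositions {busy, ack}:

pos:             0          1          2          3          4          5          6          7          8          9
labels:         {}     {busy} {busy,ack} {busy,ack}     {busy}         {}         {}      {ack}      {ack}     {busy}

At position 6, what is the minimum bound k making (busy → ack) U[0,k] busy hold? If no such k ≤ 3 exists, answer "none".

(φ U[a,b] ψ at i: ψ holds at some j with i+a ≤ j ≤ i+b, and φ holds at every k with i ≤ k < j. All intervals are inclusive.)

Need earliest j ≥ 6 with busy, and (busy → ack) at every k in [6,j-1].
  j=6: rhs fails.
  j=7: rhs fails.
  j=8: rhs fails.
  j=9: rhs holds; lhs holds on [6,8]. k = 3.

3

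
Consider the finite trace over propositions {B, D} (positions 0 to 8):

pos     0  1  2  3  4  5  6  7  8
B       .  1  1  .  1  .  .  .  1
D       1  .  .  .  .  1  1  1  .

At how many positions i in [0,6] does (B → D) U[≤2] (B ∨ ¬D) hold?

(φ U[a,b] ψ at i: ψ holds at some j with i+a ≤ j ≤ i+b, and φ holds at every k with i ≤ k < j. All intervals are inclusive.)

6

Evaluate at each i in [0,6]:
  i=0: ✓ (rhs at j=1; lhs holds on [0,0])
  i=1: ✓ (rhs at j=1)
  i=2: ✓ (rhs at j=2)
  i=3: ✓ (rhs at j=3)
  i=4: ✓ (rhs at j=4)
  i=5: ✗ (no rhs in [5,7])
  i=6: ✓ (rhs at j=8; lhs holds on [6,7])
Positions where it holds: {0, 1, 2, 3, 4, 6} → 6.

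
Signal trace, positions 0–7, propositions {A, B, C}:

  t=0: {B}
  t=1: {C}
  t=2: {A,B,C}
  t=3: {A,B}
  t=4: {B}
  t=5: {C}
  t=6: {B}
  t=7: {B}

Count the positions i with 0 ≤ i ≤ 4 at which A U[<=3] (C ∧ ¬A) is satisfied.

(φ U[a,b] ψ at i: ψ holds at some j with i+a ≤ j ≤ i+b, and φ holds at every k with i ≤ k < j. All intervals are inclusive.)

Evaluate at each i in [0,4]:
  i=0: ✗ (lhs fails at k=0 before rhs at j=1)
  i=1: ✓ (rhs at j=1)
  i=2: ✗ (lhs fails at k=4 before rhs at j=5)
  i=3: ✗ (lhs fails at k=4 before rhs at j=5)
  i=4: ✗ (lhs fails at k=4 before rhs at j=5)
Positions where it holds: {1} → 1.

1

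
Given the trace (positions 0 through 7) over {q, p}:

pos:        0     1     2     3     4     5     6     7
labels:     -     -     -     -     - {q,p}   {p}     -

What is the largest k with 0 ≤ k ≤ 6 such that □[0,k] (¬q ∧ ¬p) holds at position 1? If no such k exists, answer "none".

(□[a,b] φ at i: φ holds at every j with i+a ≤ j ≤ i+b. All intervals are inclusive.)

(¬q ∧ ¬p) must hold from j=1 onward; find where it first fails.
  j=1: holds
  j=2: holds
  j=3: holds
  j=4: holds
  j=5: fails
Holds on [1,4], so largest k = 3.

3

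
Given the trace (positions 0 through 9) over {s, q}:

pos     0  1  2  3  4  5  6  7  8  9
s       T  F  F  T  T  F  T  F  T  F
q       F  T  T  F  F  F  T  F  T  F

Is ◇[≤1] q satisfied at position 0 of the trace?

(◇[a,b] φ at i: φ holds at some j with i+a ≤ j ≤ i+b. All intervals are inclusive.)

Check q at each j in [0,1]:
  j=0: false
  j=1: true
Found at j=1 → formula holds.

Holds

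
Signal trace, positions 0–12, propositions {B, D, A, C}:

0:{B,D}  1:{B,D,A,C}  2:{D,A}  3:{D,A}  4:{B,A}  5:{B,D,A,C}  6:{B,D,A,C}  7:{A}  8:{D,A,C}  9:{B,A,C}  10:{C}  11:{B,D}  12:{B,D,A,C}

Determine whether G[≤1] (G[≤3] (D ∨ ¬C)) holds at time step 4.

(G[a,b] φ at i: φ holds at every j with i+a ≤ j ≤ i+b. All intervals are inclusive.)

Check G[≤3] (D ∨ ¬C) at every j in [4,5]:
  j=4: holds on [4,7]
  j=5: holds on [5,8]
All positions satisfy it → formula holds.

Yes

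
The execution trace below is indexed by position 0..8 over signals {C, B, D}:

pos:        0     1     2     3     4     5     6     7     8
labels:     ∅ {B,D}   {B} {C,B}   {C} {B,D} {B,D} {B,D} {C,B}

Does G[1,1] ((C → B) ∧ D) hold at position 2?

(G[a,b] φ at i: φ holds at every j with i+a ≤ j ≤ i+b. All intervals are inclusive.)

False

Check ((C → B) ∧ D) at every j in [3,3]:
  j=3: false
Fails at j=3 → formula fails.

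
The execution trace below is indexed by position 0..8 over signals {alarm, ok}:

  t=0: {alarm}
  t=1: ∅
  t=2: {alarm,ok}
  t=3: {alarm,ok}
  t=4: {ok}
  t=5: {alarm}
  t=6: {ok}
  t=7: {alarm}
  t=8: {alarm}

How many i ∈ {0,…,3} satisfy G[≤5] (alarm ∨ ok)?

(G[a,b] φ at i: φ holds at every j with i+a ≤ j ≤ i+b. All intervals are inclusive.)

Evaluate at each i in [0,3]:
  i=0: ✗ (fails at j=1)
  i=1: ✗ (fails at j=1)
  i=2: ✓ (all of [2,7])
  i=3: ✓ (all of [3,8])
Positions where it holds: {2, 3} → 2.

2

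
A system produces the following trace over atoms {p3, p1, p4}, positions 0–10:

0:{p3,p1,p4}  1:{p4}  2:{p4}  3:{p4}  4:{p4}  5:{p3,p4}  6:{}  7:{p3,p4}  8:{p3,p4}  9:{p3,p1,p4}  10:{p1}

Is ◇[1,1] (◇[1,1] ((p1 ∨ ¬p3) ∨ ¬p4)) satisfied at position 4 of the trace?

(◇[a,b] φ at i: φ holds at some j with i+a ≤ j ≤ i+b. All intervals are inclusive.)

Yes

Check ◇[1,1] ((p1 ∨ ¬p3) ∨ ¬p4) at each j in [5,5]:
  j=5: holds (witness at 6)
Found at j=5 → formula holds.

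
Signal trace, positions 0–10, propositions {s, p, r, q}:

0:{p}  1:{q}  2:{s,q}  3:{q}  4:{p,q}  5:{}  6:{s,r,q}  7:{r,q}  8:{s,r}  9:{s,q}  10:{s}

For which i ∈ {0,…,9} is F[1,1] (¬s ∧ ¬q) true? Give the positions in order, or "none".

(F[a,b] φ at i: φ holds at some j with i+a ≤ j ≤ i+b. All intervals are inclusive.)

4

Evaluate at each i in [0,9]:
  i=0: ✗ (none in [1,1])
  i=1: ✗ (none in [2,2])
  i=2: ✗ (none in [3,3])
  i=3: ✗ (none in [4,4])
  i=4: ✓ (witness j=5)
  i=5: ✗ (none in [6,6])
  i=6: ✗ (none in [7,7])
  i=7: ✗ (none in [8,8])
  i=8: ✗ (none in [9,9])
  i=9: ✗ (none in [10,10])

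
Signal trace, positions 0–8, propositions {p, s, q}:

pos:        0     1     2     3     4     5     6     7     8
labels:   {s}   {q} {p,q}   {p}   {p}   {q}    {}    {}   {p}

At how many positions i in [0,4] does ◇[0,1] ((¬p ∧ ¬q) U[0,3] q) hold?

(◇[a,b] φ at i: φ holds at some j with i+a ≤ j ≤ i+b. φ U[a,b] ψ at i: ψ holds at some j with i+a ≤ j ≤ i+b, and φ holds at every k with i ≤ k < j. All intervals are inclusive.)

Evaluate at each i in [0,4]:
  i=0: ✓ (witness j=0)
  i=1: ✓ (witness j=1)
  i=2: ✓ (witness j=2)
  i=3: ✗ (none in [3,4])
  i=4: ✓ (witness j=5)
Positions where it holds: {0, 1, 2, 4} → 4.

4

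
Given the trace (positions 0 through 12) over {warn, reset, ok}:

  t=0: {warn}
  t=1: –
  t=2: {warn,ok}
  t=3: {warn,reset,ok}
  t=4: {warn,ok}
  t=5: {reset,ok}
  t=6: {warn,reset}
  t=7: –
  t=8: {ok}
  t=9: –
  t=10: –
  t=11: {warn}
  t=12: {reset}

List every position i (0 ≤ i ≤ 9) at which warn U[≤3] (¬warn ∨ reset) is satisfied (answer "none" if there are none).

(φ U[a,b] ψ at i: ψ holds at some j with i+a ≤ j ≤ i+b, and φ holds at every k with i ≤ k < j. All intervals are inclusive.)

Evaluate at each i in [0,9]:
  i=0: ✓ (rhs at j=1; lhs holds on [0,0])
  i=1: ✓ (rhs at j=1)
  i=2: ✓ (rhs at j=3; lhs holds on [2,2])
  i=3: ✓ (rhs at j=3)
  i=4: ✓ (rhs at j=5; lhs holds on [4,4])
  i=5: ✓ (rhs at j=5)
  i=6: ✓ (rhs at j=6)
  i=7: ✓ (rhs at j=7)
  i=8: ✓ (rhs at j=8)
  i=9: ✓ (rhs at j=9)

0, 1, 2, 3, 4, 5, 6, 7, 8, 9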